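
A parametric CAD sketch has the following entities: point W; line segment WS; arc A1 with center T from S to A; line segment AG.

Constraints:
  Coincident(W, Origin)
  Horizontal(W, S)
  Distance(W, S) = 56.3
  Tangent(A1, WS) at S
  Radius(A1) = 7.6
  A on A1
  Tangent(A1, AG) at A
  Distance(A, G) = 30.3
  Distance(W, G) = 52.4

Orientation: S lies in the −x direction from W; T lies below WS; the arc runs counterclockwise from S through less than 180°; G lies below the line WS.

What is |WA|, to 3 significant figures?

62.9

Checks: ∠(TS, SW) = 90.00° ✓; |TS| = 7.600 ✓; |TA| = 7.600 ✓; ∠(TA, AG) = 90.00° ✓; |AG| = 30.30 ✓; |WG| = 52.40 ✓.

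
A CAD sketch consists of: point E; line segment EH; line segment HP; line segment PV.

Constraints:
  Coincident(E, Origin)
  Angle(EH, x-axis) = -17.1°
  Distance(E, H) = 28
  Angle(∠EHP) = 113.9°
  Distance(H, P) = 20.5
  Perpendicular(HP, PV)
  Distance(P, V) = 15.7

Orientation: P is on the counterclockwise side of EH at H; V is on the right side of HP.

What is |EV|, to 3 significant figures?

52.2

∠EHP = 113.9°, so HP runs at -17.1° + (180° − 113.9°) = 49.0° from the x-axis; with |HP| = 20.5, P = H + 20.5·(cos 49.0°, sin 49.0°) = (40.2, 7.24). The perpendicularity gives PV at right angles to HP; with |PV| = 15.7 on the right of HP, V = P + 15.7·(0.755, -0.656) = (52.1, -3.06). Then |EV| = |V − E| = 52.2.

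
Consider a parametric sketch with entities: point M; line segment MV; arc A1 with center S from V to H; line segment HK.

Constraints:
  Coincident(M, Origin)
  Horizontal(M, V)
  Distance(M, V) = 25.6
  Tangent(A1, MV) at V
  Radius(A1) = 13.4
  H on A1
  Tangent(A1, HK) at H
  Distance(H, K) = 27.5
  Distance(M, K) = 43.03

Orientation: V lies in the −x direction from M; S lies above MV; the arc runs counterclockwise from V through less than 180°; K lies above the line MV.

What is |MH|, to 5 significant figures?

18.292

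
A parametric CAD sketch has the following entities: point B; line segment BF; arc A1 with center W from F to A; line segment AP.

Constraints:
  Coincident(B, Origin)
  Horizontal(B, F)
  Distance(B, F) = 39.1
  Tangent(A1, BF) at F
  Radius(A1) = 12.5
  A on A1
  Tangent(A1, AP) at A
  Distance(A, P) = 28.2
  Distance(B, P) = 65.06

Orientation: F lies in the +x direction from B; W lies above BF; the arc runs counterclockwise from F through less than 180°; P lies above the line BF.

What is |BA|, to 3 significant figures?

53.2

B is at the origin; B and F share the same y with |BF| = 39.1 and F on the +x side, so F = (39.1, 0.00). Since A1 is tangent to BF there, WF ⟂ BF, so W = F + (0, 12.5) = (39.1, 12.5). Since WA ⟂ AP (tangency), |WP| = √(12.5² + 28.2²) = 30.8 regardless of where A sits on A1. So P lies on both circle(B, 65.06) and circle(W, 30.8); the above-BF intersection is P = (50.3, 41.2). A is the foot of the tangent from P: A = (51.6, 13.1).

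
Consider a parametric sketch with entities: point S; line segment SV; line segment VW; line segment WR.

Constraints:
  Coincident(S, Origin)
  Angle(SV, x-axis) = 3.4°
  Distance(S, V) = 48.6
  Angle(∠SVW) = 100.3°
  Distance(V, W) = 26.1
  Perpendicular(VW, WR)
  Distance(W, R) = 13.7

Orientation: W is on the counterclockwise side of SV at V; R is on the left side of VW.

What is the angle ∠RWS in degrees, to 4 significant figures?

36.04°

S is at the origin; SV runs at 3.4° with length 48.6, so V = 48.6·(cos 3.4°, sin 3.4°) = (48.51, 2.882). ∠SVW = 100.3°, so VW runs at 3.4° + (180° − 100.3°) = 83.10° from the x-axis; with |VW| = 26.1, W = V + 26.1·(cos 83.10°, sin 83.10°) = (51.65, 28.79). VW ⟂ WR; with |WR| = 13.7 on the left of VW, R = W + 13.7·(-0.9928, 0.1201) = (38.05, 30.44). Then cos ∠RWS = WR·WS / (|WR||WS|), giving 36.04°.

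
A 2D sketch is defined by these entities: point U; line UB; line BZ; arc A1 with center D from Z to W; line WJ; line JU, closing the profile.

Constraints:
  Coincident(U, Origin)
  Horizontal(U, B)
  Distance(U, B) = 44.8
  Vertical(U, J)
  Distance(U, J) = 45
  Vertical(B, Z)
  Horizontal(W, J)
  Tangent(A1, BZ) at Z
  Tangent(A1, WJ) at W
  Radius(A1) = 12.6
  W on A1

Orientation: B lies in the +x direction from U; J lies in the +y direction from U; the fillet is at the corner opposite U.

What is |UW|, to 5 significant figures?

55.334

U is at the origin; UB is horizontal with |UB| = 44.8 and B on the +x side, so B = (44.800, 0.0000). UJ is vertical with |UJ| = 45.0 and J on the +y side, so J = (0.0000, 45.000). The virtual corner opposite U is at (44.800, 45.000). A1 meets BZ tangentially, so DZ is at right angles to BZ and the tangent condition forces DW to be normal to WJ, with radius 12.6, so the center D sits 12.6 in from both sides at D = (32.200, 32.400). That places the tangent points at Z = (44.800, 32.400) on BZ and W = (32.200, 45.000) on WJ. Then |UW| = |W − U| = 55.334.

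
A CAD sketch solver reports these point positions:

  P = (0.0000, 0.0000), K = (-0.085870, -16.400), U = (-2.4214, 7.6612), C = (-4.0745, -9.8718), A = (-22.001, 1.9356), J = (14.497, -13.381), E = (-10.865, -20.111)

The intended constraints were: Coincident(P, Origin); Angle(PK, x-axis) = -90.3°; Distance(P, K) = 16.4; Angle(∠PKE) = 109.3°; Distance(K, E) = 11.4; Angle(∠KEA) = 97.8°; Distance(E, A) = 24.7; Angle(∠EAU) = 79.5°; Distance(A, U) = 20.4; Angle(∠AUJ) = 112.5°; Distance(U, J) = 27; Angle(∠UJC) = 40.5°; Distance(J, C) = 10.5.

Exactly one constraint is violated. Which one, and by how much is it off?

Distance(J, C) = 10.5 — off by 8.40.

P = (0.00, 0.00) ✓; PK at -90.30° ✓; |PK| = 16.40 ✓; ∠PKE = 109.3° ✓; |KE| = 11.40 ✓; ∠KEA = 97.80° ✓; |EA| = 24.70 ✓; ∠EAU = 79.50° ✓; |AU| = 20.40 ✓; ∠AUJ = 112.5° ✓; |UJ| = 27.00 ✓; ∠UJC = 40.50° ✓; |JC| = 18.90 ✗.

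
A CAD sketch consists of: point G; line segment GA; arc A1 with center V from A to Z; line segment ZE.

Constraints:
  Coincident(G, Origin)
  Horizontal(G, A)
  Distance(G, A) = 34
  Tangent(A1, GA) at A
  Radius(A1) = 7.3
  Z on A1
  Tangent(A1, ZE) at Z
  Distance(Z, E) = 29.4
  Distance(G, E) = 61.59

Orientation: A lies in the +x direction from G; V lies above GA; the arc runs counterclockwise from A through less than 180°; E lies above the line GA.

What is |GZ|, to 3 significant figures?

40.8

G is at the origin; GA is horizontal with |GA| = 34.0 and A on the +x side, so A = (34.0, 0.00). Since A1 is tangent to GA there, VA ⟂ GA, so V = A + (0, 7.3) = (34.0, 7.30). Since VZ ⟂ ZE (tangency), |VE| = √(7.3² + 29.4²) = 30.3 regardless of where Z sits on A1. So E lies on both circle(G, 61.59) and circle(V, 30.3); the above-GA intersection is E = (53.5, 30.5). Z is the foot of the tangent from E: Z = (40.5, 4.08).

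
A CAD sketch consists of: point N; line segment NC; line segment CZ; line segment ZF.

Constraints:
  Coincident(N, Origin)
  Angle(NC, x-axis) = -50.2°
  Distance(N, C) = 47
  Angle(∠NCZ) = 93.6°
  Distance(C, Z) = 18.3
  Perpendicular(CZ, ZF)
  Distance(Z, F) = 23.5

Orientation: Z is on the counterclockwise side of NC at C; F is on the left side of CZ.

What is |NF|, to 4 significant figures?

31.62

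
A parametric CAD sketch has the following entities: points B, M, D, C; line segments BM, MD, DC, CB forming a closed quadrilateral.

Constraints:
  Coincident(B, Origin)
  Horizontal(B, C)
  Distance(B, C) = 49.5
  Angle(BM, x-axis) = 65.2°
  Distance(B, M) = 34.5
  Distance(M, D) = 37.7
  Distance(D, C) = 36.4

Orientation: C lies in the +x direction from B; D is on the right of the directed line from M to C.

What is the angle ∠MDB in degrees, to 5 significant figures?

66.222°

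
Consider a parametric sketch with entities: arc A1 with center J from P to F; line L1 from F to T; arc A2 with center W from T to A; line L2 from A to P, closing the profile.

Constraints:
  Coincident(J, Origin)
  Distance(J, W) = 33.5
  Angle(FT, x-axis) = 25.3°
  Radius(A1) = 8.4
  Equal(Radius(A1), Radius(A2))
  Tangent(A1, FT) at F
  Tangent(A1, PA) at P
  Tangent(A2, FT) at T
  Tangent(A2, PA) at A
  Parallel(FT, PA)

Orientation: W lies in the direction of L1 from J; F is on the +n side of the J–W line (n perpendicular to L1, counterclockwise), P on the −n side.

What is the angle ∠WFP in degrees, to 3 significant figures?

75.9°

The slot axis is L1's direction at 25.3°, so u = (cos 25.3°, sin 25.3°) = (0.904, 0.427) and n = (−sin 25.3°, cos 25.3°) = (-0.427, 0.904). J is at the origin and W lies 33.5 along u from J, so W = 33.5·u = (30.3, 14.3). Tangency of A1 to both parallel lines with radius 8.4 puts F and P at J ± 8.4·n: F = (-3.59, 7.59), P = (3.59, -7.59). Then cos ∠WFP = FW·FP / (|FW||FP|), giving 75.9°.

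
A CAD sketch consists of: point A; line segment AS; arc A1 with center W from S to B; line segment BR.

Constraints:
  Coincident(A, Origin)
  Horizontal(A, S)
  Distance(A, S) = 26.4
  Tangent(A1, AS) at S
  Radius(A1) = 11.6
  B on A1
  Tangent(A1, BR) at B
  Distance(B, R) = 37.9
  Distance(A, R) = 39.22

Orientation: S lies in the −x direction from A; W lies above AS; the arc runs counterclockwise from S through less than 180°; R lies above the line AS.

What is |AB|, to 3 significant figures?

17.3

A is at the origin; AS is horizontal with |AS| = 26.4 and S on the −x side, so S = (-26.4, 0.00). Since A1 is tangent to AS there, WS ⟂ AS, so W = S + (0, 11.6) = (-26.4, 11.6). Since WB ⟂ BR (tangency), |WR| = √(11.6² + 37.9²) = 39.6 regardless of where B sits on A1. So R lies on both circle(A, 39.22) and circle(W, 39.6); the above-AS intersection is R = (2.08, 39.2). B is the foot of the tangent from R: B = (-16.2, 5.99).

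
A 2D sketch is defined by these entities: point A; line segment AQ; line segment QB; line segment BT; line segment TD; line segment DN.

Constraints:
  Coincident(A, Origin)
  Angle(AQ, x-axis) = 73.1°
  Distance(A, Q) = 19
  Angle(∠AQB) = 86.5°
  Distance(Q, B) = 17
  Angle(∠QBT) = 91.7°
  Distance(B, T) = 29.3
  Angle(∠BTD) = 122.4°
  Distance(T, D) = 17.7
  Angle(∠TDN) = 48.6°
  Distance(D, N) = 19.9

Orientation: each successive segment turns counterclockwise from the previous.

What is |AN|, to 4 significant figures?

4.609

A is at the origin; AQ runs at 73.1° with length 19.0, so Q = (5.523, 18.18). ∠AQB = 86.5° gives QB at 166.6° from the x-axis; with |QB| = 17.0, B = (-11.01, 22.12). ∠QBT = 91.7° gives BT at -105.1° from the x-axis; with |BT| = 29.3, T = (-18.65, -6.169). ∠BTD = 122.4° gives TD at -47.50° from the x-axis; with |TD| = 17.7, D = (-6.689, -19.22). ∠TDN = 48.6° gives DN at 83.90° from the x-axis; with |DN| = 19.9, N = (-4.574, 0.5683). Then |AN| = |N − A| = 4.609.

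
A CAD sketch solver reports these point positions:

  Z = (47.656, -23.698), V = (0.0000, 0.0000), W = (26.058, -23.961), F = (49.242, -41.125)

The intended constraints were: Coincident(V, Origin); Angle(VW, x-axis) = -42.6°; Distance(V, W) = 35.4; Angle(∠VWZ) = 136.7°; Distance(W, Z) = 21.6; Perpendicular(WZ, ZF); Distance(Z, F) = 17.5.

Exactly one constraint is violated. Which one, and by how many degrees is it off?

Perpendicular(WZ, ZF) — off by 4.50°.

V = (0.00, 0.00) ✓; VW at -42.60° ✓; |VW| = 35.40 ✓; ∠VWZ = 136.7° ✓; |WZ| = 21.60 ✓; ∠(WZ, ZF) = 85.50° ✗; |ZF| = 17.50 ✓.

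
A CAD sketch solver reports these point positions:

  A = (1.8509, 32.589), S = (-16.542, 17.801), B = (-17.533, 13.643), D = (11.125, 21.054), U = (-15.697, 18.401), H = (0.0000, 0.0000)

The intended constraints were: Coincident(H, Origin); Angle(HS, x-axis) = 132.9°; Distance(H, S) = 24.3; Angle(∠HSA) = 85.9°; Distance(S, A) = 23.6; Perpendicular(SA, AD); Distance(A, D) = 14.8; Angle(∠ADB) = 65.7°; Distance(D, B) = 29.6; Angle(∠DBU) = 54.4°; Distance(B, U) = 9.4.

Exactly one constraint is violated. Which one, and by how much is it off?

Distance(B, U) = 9.4 — off by 4.30.

H = (0.00, 0.00) ✓; HS at 132.9° ✓; |HS| = 24.30 ✓; ∠HSA = 85.90° ✓; |SA| = 23.60 ✓; ∠(SA, AD) = 90.00° ✓; |AD| = 14.80 ✓; ∠ADB = 65.70° ✓; |DB| = 29.60 ✓; ∠DBU = 54.40° ✓; |BU| = 5.100 ✗.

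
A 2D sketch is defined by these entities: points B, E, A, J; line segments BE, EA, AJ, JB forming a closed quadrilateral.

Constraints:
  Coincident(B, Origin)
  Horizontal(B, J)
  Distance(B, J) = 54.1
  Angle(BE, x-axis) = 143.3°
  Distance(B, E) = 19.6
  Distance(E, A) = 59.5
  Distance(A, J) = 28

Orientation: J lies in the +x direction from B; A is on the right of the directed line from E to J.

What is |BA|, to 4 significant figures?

39.99

Checks: BE at 143.3° ✓; |EA| = 59.50 ✓; |AJ| = 28.00 ✓.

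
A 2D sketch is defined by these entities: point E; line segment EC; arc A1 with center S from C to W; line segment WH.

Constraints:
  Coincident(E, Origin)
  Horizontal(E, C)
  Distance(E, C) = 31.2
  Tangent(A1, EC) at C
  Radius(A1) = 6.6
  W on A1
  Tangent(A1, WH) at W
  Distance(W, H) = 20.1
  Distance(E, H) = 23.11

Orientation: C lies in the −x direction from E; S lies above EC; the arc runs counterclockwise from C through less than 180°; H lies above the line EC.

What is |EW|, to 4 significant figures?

26.08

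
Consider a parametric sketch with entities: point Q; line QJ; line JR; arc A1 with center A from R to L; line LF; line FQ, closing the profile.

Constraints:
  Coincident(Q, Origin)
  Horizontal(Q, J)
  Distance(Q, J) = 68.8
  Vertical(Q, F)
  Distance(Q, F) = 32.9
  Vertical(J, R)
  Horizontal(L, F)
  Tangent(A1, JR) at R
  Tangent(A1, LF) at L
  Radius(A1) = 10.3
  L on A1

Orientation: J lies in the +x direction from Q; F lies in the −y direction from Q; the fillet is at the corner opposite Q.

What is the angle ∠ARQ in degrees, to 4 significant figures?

18.18°

Q is at the origin; QJ is horizontal with |QJ| = 68.8 and J on the +x side, so J = (68.80, 0.000). Q and F share the same x with |QF| = 32.9 and F on the −y side, so F = (0.000, -32.90). The virtual corner opposite Q is at (68.80, -32.90). The tangent condition forces AR to be normal to JR and the tangent condition forces AL to be normal to LF, with radius 10.3, so the center A sits 10.3 in from both sides at A = (58.50, -22.60). That places the tangent points at R = (68.80, -22.60) on JR and L = (58.50, -32.90) on LF. Then cos ∠ARQ = RA·RQ / (|RA||RQ|), giving 18.18°.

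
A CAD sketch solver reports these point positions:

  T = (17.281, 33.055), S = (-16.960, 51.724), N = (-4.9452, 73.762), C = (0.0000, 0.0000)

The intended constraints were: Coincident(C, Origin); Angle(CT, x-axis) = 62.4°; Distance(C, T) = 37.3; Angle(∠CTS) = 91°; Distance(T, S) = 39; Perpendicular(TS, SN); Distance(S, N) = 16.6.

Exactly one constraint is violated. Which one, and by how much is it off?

Distance(S, N) = 16.6 — off by 8.50.

C = (0.00, 0.00) ✓; CT at 62.40° ✓; |CT| = 37.30 ✓; ∠CTS = 91.00° ✓; |TS| = 39.00 ✓; ∠(TS, SN) = 90.00° ✓; |SN| = 25.10 ✗.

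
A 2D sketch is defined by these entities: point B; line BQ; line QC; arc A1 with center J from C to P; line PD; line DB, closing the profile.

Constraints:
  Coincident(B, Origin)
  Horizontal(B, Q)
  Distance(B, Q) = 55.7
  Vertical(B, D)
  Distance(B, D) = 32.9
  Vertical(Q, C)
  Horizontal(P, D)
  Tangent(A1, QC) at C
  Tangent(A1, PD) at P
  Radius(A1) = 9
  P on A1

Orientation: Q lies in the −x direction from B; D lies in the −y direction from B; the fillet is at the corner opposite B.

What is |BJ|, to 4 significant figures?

52.46

B is at the origin; BQ is horizontal with |BQ| = 55.7 and Q on the −x side, so Q = (-55.70, 0.000). BD is vertical with |BD| = 32.9 and D on the −y side, so D = (0.000, -32.90). The virtual corner opposite B is at (-55.70, -32.90). Tangency of A1 to QC means the radius JC is perpendicular to QC and tangency of A1 to PD means the radius JP is perpendicular to PD, with radius 9.0, so the center J sits 9.0 in from both sides at J = (-46.70, -23.90). Then |BJ| = |J − B| = 52.46.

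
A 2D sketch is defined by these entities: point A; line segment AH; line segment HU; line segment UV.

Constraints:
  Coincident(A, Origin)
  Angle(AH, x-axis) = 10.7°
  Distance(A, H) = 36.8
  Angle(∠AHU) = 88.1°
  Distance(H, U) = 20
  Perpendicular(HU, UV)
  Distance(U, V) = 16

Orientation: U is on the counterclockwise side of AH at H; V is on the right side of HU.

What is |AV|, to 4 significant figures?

56.02

A is at the origin; AH runs at 10.7° with length 36.8, so H = 36.8·(cos 10.7°, sin 10.7°) = (36.16, 6.833). ∠AHU = 88.1°, so HU runs at 10.7° + (180° − 88.1°) = 102.6° from the x-axis; with |HU| = 20.0, U = H + 20.0·(cos 102.6°, sin 102.6°) = (31.80, 26.35). HU ⟂ UV; with |UV| = 16.0 on the right of HU, V = U + 16.0·(0.9759, 0.2181) = (47.41, 29.84). Then |AV| = |V − A| = 56.02.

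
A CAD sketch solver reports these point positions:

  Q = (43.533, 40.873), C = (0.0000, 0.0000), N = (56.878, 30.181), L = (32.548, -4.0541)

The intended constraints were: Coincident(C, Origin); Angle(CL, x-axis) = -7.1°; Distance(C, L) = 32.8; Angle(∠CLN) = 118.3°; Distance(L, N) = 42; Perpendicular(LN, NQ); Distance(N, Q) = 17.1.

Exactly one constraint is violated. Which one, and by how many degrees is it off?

Perpendicular(LN, NQ) — off by 3.30°.

C = (0.00, 0.00) ✓; CL at -7.100° ✓; |CL| = 32.80 ✓; ∠CLN = 118.3° ✓; |LN| = 42.00 ✓; ∠(LN, NQ) = 86.70° ✗; |NQ| = 17.10 ✓.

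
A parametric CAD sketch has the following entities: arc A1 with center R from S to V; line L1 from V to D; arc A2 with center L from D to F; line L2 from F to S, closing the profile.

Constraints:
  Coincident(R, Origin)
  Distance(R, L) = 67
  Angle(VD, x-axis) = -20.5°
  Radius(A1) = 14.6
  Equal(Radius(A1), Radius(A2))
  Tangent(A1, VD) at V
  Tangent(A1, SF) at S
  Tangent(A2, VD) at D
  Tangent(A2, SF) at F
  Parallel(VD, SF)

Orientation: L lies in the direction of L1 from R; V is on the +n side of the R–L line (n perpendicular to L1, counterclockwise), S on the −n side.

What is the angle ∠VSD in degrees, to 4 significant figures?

66.45°

The slot axis is L1's direction at -20.5°, so u = (cos -20.5°, sin -20.5°) = (0.9367, -0.3502) and n = (−sin -20.5°, cos -20.5°) = (0.3502, 0.9367). R is at the origin and L lies 67.0 along u from R, so L = 67.0·u = (62.76, -23.46). Tangency of A1 to both parallel lines with radius 14.6 puts V and S at R ± 14.6·n: V = (5.113, 13.68), S = (-5.113, -13.68). Equal radii place D and F the same way about L: D = L + 14.6·n = (67.87, -9.788), F = L − 14.6·n = (57.64, -37.14). Then cos ∠VSD = SV·SD / (|SV||SD|), giving 66.45°.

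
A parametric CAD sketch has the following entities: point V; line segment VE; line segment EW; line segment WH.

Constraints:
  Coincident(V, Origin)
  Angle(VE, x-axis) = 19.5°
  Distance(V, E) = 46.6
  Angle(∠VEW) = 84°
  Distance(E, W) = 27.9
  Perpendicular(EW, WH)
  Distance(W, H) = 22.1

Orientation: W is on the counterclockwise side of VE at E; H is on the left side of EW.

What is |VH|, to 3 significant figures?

33.4

V is at the origin; VE runs at 19.5° with length 46.6, so E = 46.6·(cos 19.5°, sin 19.5°) = (43.9, 15.6). ∠VEW = 84.0°, so EW runs at 19.5° + (180° − 84.0°) = 116° from the x-axis; with |EW| = 27.9, W = E + 27.9·(cos 116°, sin 116°) = (31.9, 40.7). EW is perpendicular to WH; with |WH| = 22.1 on the left of EW, H = W + 22.1·(-0.903, -0.431) = (12.0, 31.2). Then |VH| = |H − V| = 33.4.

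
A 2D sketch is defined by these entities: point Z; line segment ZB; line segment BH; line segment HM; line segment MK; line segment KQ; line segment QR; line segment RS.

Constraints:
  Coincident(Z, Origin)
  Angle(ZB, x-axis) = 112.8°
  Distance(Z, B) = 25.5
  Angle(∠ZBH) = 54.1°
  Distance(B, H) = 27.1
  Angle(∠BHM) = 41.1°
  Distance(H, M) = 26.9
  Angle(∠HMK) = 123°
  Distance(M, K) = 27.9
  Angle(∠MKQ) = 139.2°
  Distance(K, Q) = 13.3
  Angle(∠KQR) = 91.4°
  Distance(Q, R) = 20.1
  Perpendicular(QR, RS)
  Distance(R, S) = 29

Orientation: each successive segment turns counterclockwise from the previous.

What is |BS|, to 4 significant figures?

12.69

Z is at the origin; ZB runs at 112.8° with length 25.5, so B = (-9.882, 23.51). ∠ZBH = 54.1° gives BH at -121.3° from the x-axis; with |BH| = 27.1, H = (-23.96, 0.3517). ∠BHM = 41.1° gives HM at 17.60° from the x-axis; with |HM| = 26.9, M = (1.680, 8.485). ∠HMK = 123.0° gives MK at 74.60° from the x-axis; with |MK| = 27.9, K = (9.089, 35.38). ∠MKQ = 139.2° gives KQ at 115.4° from the x-axis; with |KQ| = 13.3, Q = (3.384, 47.40). ∠KQR = 91.4° gives QR at -156.0° from the x-axis; with |QR| = 20.1, R = (-14.98, 39.22). QR is perpendicular to RS, so RS runs at -66.00°; with |RS| = 29.0, S = (-3.183, 12.73). Then |BS| = |S − B| = 12.69.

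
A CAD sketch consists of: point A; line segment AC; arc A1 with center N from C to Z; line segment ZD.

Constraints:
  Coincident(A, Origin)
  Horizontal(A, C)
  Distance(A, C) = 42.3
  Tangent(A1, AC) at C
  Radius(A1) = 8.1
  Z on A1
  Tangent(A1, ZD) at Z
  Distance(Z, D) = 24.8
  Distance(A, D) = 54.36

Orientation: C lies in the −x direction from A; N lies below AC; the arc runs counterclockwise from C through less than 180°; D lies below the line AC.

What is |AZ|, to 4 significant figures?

51.11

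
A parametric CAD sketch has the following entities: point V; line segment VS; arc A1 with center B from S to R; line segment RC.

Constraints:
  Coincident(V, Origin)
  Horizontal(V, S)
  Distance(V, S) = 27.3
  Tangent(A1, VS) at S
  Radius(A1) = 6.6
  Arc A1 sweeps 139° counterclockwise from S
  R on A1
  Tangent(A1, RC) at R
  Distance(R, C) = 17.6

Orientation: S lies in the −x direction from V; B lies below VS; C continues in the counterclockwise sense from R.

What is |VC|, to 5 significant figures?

29.521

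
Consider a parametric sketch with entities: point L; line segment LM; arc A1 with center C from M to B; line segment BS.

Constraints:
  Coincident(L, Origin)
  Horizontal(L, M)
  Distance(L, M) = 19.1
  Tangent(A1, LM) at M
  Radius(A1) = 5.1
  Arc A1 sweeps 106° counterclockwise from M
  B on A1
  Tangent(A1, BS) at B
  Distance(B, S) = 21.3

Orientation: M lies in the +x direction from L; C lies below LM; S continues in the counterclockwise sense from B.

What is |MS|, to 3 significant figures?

27.0

L is at the origin; LM is horizontal with |LM| = 19.1 and M on the +x side, so M = (19.1, 0.00). Tangency of A1 to LM means the radius CM is perpendicular to LM, so C = M + (0, -5.1) = (19.1, -5.10). On A1, M sits at bearing 90° from C; a 106° counterclockwise sweep puts B at bearing 196°, so B = C + 5.1·(cos 196°, sin 196°) = (14.2, -6.51). Tangency of A1 to BS means the radius CB is perpendicular to BS, so BS runs along (−sin 196°, cos 196°); with |BS| = 21.3, S = (20.1, -27.0). Then |MS| = |S − M| = 27.0.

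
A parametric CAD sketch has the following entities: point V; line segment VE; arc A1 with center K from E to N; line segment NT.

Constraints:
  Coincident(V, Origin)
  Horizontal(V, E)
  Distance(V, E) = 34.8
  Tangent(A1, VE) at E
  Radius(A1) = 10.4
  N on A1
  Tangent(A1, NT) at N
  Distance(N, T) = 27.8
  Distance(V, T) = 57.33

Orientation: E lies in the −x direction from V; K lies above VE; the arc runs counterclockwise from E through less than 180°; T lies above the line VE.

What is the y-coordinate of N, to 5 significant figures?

16.235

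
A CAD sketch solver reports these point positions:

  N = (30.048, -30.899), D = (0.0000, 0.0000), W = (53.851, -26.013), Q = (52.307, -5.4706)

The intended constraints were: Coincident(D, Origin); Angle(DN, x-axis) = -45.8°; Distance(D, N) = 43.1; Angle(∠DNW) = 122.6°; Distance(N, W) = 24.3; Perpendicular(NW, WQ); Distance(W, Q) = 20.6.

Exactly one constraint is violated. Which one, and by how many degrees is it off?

Perpendicular(NW, WQ) — off by 7.30°.

D = (0.00, 0.00) ✓; DN at -45.80° ✓; |DN| = 43.10 ✓; ∠DNW = 122.6° ✓; |NW| = 24.30 ✓; ∠(NW, WQ) = 82.70° ✗; |WQ| = 20.60 ✓.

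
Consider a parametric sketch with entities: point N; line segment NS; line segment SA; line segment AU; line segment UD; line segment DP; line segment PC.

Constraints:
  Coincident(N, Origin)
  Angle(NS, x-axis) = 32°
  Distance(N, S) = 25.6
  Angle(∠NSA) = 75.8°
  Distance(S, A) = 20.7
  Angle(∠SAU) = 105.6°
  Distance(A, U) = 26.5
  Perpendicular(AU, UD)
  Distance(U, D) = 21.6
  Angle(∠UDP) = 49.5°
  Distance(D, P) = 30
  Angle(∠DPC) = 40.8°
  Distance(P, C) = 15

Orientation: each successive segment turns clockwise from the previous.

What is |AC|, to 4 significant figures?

18.80

N is at the origin; NS runs at 32.0° with length 25.6, so S = (21.71, 13.57). ∠NSA = 75.8° gives SA at -72.20° from the x-axis; with |SA| = 20.7, A = (28.04, -6.143). ∠SAU = 105.6° gives AU at -146.6° from the x-axis; with |AU| = 26.5, U = (5.914, -20.73). AU ⟂ UD, so UD runs at 123.4°; with |UD| = 21.6, D = (-5.976, -2.698). ∠UDP = 49.5° gives DP at -7.100° from the x-axis; with |DP| = 30.0, P = (23.79, -6.406). ∠DPC = 40.8° gives PC at -146.3° from the x-axis; with |PC| = 15.0, C = (11.31, -14.73). Then |AC| = |C − A| = 18.80.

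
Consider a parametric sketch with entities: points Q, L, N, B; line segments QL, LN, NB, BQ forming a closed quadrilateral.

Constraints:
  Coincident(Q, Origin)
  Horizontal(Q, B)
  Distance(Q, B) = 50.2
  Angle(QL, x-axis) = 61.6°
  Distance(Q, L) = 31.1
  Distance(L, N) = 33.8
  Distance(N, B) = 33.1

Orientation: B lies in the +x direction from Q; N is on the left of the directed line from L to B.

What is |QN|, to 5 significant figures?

58.361

Checks: |LN| = 33.80 ✓; |NB| = 33.10 ✓.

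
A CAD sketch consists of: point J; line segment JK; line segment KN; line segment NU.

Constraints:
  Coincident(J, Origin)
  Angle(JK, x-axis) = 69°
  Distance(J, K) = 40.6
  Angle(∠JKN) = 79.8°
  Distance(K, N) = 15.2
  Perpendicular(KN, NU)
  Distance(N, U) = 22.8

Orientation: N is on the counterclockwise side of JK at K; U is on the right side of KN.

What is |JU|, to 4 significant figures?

63.27

J is at the origin; JK runs at 69.0° with length 40.6, so K = 40.6·(cos 69.0°, sin 69.0°) = (14.55, 37.90). ∠JKN = 79.8°, so KN runs at 69.0° + (180° − 79.8°) = 169.2° from the x-axis; with |KN| = 15.2, N = K + 15.2·(cos 169.2°, sin 169.2°) = (-0.3810, 40.75). The perpendicularity gives NU at right angles to KN; with |NU| = 22.8 on the right of KN, U = N + 22.8·(0.1874, 0.9823) = (3.891, 63.15). Then |JU| = |U − J| = 63.27.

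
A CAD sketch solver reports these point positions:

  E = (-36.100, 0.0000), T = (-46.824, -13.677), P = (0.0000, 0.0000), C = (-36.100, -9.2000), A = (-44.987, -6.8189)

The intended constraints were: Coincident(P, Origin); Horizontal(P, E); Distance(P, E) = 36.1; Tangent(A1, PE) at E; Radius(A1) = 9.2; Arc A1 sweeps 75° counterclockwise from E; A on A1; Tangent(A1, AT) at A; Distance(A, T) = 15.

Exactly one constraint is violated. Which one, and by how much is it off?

Distance(A, T) = 15 — off by 7.90.

P = (0.00, 0.00) ✓; P.y = 0.00, E.y = 0.00 ✓; |PE| = 36.10 ✓; ∠(CE, EP) = 90.00° ✓; |CE| = 9.200 ✓; bearing(C→A) − bearing(C→E) = 75.00° ✓; |CA| = 9.200 ✓; ∠(CA, AT) = 90.00° ✓; |AT| = 7.100 ✗.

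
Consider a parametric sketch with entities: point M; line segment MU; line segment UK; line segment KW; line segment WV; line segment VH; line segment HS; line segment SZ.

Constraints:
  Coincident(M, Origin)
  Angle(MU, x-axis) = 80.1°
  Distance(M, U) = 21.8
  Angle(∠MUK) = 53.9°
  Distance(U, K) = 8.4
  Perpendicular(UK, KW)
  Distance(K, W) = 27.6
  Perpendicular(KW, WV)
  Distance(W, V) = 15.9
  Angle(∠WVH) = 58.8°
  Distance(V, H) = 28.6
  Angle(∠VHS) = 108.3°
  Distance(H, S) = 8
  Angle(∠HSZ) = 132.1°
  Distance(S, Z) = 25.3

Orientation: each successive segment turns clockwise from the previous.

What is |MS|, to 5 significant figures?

12.893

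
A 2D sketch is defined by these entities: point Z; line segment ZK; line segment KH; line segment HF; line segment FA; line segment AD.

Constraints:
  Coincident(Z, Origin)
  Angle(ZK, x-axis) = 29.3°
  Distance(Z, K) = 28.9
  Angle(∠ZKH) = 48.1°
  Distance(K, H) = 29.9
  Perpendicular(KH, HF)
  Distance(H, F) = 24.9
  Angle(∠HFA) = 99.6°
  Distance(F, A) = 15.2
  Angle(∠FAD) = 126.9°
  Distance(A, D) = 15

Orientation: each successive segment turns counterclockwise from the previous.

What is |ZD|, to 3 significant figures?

15.9

Z is at the origin; ZK runs at 29.3° with length 28.9, so K = (25.2, 14.1). ∠ZKH = 48.1° gives KH at 161° from the x-axis; with |KH| = 29.9, H = (-3.10, 23.8). KH is perpendicular to HF, so HF runs at -109°; with |HF| = 24.9, F = (-11.1, 0.207). ∠HFA = 99.6° gives FA at -28.4° from the x-axis; with |FA| = 15.2, A = (2.24, -7.02). ∠FAD = 126.9° gives AD at 24.7° from the x-axis; with |AD| = 15.0, D = (15.9, -0.754). Then |ZD| = |D − Z| = 15.9.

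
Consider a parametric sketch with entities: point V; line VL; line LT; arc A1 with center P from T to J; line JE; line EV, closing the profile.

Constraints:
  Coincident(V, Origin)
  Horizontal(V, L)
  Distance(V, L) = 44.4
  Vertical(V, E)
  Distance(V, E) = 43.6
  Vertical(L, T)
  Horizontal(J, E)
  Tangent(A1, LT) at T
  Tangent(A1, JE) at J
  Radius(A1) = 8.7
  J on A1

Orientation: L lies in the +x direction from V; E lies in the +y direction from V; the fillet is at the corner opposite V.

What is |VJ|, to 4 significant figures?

56.35

V is at the origin; VL is horizontal with |VL| = 44.4 and L on the +x side, so L = (44.40, 0.000). V and E share the same x with |VE| = 43.6 and E on the +y side, so E = (0.000, 43.60). The virtual corner opposite V is at (44.40, 43.60). The tangent condition forces PT to be normal to LT and tangency of A1 to JE means the radius PJ is perpendicular to JE, with radius 8.7, so the center P sits 8.7 in from both sides at P = (35.70, 34.90). That places the tangent points at T = (44.40, 34.90) on LT and J = (35.70, 43.60) on JE. Then |VJ| = |J − V| = 56.35.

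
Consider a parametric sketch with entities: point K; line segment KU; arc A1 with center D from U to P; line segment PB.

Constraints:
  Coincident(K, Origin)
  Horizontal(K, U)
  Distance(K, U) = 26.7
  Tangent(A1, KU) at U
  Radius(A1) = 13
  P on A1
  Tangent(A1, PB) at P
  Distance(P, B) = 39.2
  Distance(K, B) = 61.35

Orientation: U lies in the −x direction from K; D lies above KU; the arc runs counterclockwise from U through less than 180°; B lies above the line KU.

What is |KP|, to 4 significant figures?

22.90

Checks: |DP| = 13.00 ✓; ∠(DP, PB) = 90.00° ✓; |PB| = 39.20 ✓; |KB| = 61.35 ✓.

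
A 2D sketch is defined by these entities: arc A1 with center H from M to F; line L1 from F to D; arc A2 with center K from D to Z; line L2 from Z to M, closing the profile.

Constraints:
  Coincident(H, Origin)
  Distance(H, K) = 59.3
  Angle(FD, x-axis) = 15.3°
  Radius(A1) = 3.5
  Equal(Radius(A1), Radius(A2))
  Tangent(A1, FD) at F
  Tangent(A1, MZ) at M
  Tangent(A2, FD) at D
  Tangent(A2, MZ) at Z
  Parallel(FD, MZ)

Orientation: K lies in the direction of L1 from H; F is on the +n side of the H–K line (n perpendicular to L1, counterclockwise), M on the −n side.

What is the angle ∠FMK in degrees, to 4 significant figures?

86.62°

The slot axis is L1's direction at 15.3°, so u = (cos 15.3°, sin 15.3°) = (0.9646, 0.2639) and n = (−sin 15.3°, cos 15.3°) = (-0.2639, 0.9646). H is at the origin and K lies 59.3 along u from H, so K = 59.3·u = (57.20, 15.65). Tangency of A1 to both parallel lines with radius 3.5 puts F and M at H ± 3.5·n: F = (-0.9236, 3.376), M = (0.9236, -3.376). Then cos ∠FMK = MF·MK / (|MF||MK|), giving 86.62°.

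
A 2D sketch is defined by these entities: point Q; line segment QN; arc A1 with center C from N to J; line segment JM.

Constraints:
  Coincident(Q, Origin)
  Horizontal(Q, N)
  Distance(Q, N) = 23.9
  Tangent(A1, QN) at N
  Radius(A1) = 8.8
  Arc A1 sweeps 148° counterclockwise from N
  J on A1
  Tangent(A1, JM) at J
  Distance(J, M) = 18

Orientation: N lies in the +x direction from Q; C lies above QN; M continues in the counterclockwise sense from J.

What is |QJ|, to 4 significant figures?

32.87

Q is at the origin; Q and N share the same y with |QN| = 23.9 and N on the +x side, so N = (23.90, 0.000). Tangency of A1 to QN means the radius CN is perpendicular to QN, so C = N + (0, 8.8) = (23.90, 8.800). On A1, N sits at bearing -90° from C; a 148° counterclockwise sweep puts J at bearing 58°, so J = C + 8.8·(cos 58°, sin 58°) = (28.56, 16.26). Then |QJ| = |J − Q| = 32.87.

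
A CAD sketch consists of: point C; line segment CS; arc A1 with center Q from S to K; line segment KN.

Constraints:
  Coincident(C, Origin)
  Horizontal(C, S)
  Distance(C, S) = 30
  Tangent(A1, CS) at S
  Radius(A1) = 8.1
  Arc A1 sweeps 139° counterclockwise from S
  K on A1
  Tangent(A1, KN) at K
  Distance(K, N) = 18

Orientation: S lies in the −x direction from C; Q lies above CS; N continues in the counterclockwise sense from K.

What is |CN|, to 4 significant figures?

46.28

C is at the origin; C and S share the same y with |CS| = 30.0 and S on the −x side, so S = (-30.00, 0.000). Tangency of A1 to CS means the radius QS is perpendicular to CS, so Q = S + (0, 8.1) = (-30.00, 8.100). On A1, S sits at bearing -90° from Q; a 139° counterclockwise sweep puts K at bearing 49°, so K = Q + 8.1·(cos 49°, sin 49°) = (-24.69, 14.21). A1 meets KN tangentially, so QK is at right angles to KN, so KN runs along (−sin 49°, cos 49°); with |KN| = 18.0, N = (-38.27, 26.02). Then |CN| = |N − C| = 46.28.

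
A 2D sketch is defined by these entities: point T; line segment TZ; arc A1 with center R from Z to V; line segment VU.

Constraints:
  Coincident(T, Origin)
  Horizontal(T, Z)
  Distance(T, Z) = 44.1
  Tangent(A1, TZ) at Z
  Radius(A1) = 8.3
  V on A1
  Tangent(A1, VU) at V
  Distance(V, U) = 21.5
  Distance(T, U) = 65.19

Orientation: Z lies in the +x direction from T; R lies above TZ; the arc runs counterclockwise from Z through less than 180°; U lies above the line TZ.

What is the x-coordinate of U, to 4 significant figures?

60.36

Checks: |RV| = 8.300 ✓; ∠(RV, VU) = 90.00° ✓; |VU| = 21.50 ✓; |TU| = 65.19 ✓.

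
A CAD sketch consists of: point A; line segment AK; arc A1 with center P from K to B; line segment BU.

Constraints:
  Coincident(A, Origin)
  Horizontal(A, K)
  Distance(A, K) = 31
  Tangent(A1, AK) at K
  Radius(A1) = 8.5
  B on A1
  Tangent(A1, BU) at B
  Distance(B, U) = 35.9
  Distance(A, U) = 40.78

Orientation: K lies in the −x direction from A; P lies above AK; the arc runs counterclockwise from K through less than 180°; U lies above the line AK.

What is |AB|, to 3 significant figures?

23.7

A is at the origin; AK is horizontal with |AK| = 31.0 and K on the −x side, so K = (-31.0, 0.00). A1 meets AK tangentially, so PK is at right angles to AK, so P = K + (0, 8.5) = (-31.0, 8.50). Since PB ⟂ BU (tangency), |PU| = √(8.5² + 35.9²) = 36.9 regardless of where B sits on A1. So U lies on both circle(A, 40.78) and circle(P, 36.9); the above-AK intersection is U = (-10.7, 39.3). B is the foot of the tangent from U: B = (-23.0, 5.60).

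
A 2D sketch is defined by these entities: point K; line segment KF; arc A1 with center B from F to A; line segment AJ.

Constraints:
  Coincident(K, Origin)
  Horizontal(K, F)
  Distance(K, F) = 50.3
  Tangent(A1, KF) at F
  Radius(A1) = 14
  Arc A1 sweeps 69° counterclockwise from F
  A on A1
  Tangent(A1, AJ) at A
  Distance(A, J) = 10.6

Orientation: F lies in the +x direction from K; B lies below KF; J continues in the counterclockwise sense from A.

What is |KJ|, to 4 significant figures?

38.39

K is at the origin; K and F share the same y with |KF| = 50.3 and F on the +x side, so F = (50.30, 0.000). The tangent condition forces BF to be normal to KF, so B = F + (0, -14) = (50.30, -14.00). On A1, F sits at bearing 90° from B; a 69° counterclockwise sweep puts A at bearing 159°, so A = B + 14.0·(cos 159°, sin 159°) = (37.23, -8.983). The tangent condition forces BA to be normal to AJ, so AJ runs along (−sin 159°, cos 159°); with |AJ| = 10.6, J = (33.43, -18.88). Then |KJ| = |J − K| = 38.39.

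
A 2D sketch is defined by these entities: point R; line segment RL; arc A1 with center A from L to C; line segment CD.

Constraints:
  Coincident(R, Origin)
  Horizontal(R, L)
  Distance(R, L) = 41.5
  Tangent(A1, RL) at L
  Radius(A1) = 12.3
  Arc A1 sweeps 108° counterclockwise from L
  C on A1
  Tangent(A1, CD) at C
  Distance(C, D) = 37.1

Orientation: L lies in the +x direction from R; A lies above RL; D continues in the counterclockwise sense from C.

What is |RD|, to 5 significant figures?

66.198

R is at the origin; R and L share the same y with |RL| = 41.5 and L on the +x side, so L = (41.500, 0.0000). The tangent condition forces AL to be normal to RL, so A = L + (0, 12.3) = (41.500, 12.300). On A1, L sits at bearing -90° from A; a 108° counterclockwise sweep puts C at bearing 18°, so C = A + 12.3·(cos 18°, sin 18°) = (53.198, 16.101). A1 meets CD tangentially, so AC is at right angles to CD, so CD runs along (−sin 18°, cos 18°); with |CD| = 37.1, D = (41.733, 51.385). Then |RD| = |D − R| = 66.198.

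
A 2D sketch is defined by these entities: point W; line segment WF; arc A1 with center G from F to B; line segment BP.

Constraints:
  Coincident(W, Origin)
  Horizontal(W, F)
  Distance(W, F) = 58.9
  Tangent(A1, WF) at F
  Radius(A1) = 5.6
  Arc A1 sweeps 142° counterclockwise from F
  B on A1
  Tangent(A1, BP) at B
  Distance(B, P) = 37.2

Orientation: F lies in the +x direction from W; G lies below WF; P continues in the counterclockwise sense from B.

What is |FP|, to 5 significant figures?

41.863

On A1, F sits at bearing 90° from G; a 142° counterclockwise sweep puts B at bearing 232°, so B = G + 5.6·(cos 232°, sin 232°) = (55.452, -10.013). The tangent condition forces GB to be normal to BP, so BP runs along (−sin 232°, cos 232°); with |BP| = 37.2, P = (84.766, -32.915). Then |FP| = |P − F| = 41.863.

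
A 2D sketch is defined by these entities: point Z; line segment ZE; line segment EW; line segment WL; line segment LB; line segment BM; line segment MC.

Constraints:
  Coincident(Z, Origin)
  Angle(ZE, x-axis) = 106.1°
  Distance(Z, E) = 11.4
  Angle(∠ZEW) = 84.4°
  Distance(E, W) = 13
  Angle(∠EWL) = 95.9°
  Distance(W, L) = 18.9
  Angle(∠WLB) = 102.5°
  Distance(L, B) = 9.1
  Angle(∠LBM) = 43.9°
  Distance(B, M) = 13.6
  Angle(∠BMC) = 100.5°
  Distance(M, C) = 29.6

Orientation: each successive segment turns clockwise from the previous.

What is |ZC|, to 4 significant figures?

40.41

∠LBM = 43.9° gives BM at 72.80° from the x-axis; with |BM| = 13.6, M = (11.01, 3.785). ∠BMC = 100.5° gives MC at -6.700° from the x-axis; with |MC| = 29.6, C = (40.41, 0.3314). Then |ZC| = |C − Z| = 40.41.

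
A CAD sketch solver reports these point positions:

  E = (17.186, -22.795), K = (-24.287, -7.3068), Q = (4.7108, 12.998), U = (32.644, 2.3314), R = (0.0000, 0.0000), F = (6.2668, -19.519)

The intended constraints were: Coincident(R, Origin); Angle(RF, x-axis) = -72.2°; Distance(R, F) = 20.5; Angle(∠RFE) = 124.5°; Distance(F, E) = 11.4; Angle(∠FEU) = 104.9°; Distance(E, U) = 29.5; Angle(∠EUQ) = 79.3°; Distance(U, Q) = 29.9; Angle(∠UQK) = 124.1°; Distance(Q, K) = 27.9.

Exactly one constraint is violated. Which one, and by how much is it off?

Distance(Q, K) = 27.9 — off by 7.50.

R = (0.00, 0.00) ✓; RF at -72.20° ✓; |RF| = 20.50 ✓; ∠RFE = 124.5° ✓; |FE| = 11.40 ✓; ∠FEU = 104.9° ✓; |EU| = 29.50 ✓; ∠EUQ = 79.30° ✓; |UQ| = 29.90 ✓; ∠UQK = 124.1° ✓; |QK| = 35.40 ✗.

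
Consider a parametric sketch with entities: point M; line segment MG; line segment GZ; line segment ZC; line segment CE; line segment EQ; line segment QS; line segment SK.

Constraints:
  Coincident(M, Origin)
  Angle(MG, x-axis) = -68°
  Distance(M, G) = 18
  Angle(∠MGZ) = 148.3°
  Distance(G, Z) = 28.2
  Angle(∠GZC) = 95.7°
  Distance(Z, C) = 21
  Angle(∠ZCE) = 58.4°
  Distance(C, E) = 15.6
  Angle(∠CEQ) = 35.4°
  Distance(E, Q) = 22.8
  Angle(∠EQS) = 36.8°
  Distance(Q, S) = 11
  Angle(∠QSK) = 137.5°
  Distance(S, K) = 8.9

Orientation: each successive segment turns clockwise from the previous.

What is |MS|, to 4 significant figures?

47.28

M is at the origin; MG runs at -68.0° with length 18.0, so G = (6.743, -16.69). ∠MGZ = 148.3° gives GZ at -99.70° from the x-axis; with |GZ| = 28.2, Z = (1.992, -44.49). ∠GZC = 95.7° gives ZC at 176.0° from the x-axis; with |ZC| = 21.0, C = (-18.96, -43.02). ∠ZCE = 58.4° gives CE at 54.40° from the x-axis; with |CE| = 15.6, E = (-9.876, -30.34). ∠CEQ = 35.4° gives EQ at -90.20° from the x-axis; with |EQ| = 22.8, Q = (-9.956, -53.14). ∠EQS = 36.8° gives QS at 126.6° from the x-axis; with |QS| = 11.0, S = (-16.51, -44.31). Then |MS| = |S − M| = 47.28.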